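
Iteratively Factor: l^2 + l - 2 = (l - 1)*(l + 2)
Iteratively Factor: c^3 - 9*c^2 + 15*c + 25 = (c + 1)*(c^2 - 10*c + 25) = (c - 5)*(c + 1)*(c - 5)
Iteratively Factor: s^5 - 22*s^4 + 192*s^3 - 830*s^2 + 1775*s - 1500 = (s - 5)*(s^4 - 17*s^3 + 107*s^2 - 295*s + 300) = (s - 5)^2*(s^3 - 12*s^2 + 47*s - 60) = (s - 5)^3*(s^2 - 7*s + 12) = (s - 5)^3*(s - 4)*(s - 3)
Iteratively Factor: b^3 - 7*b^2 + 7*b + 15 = (b + 1)*(b^2 - 8*b + 15) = (b - 3)*(b + 1)*(b - 5)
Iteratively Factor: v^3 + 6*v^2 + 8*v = (v + 2)*(v^2 + 4*v) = v*(v + 2)*(v + 4)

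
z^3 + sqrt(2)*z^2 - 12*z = z*(z - 2*sqrt(2))*(z + 3*sqrt(2))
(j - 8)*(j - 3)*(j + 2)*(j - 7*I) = j^4 - 9*j^3 - 7*I*j^3 + 2*j^2 + 63*I*j^2 + 48*j - 14*I*j - 336*I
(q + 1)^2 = q^2 + 2*q + 1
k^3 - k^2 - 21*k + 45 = (k - 3)^2*(k + 5)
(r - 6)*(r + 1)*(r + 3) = r^3 - 2*r^2 - 21*r - 18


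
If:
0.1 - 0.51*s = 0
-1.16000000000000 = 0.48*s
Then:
No Solution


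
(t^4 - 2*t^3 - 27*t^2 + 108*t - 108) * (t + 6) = t^5 + 4*t^4 - 39*t^3 - 54*t^2 + 540*t - 648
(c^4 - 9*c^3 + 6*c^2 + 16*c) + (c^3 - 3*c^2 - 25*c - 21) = c^4 - 8*c^3 + 3*c^2 - 9*c - 21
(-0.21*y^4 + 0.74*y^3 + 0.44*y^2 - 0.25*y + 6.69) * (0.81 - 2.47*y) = 0.5187*y^5 - 1.9979*y^4 - 0.4874*y^3 + 0.9739*y^2 - 16.7268*y + 5.4189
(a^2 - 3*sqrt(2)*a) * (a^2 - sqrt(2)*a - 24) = a^4 - 4*sqrt(2)*a^3 - 18*a^2 + 72*sqrt(2)*a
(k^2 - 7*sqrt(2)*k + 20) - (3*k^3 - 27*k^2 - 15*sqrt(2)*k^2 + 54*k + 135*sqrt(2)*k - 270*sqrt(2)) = -3*k^3 + 15*sqrt(2)*k^2 + 28*k^2 - 142*sqrt(2)*k - 54*k + 20 + 270*sqrt(2)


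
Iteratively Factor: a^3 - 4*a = (a)*(a^2 - 4) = a*(a - 2)*(a + 2)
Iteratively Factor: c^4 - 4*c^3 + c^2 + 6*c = (c - 2)*(c^3 - 2*c^2 - 3*c) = c*(c - 2)*(c^2 - 2*c - 3) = c*(c - 2)*(c + 1)*(c - 3)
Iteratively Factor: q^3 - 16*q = (q - 4)*(q^2 + 4*q) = q*(q - 4)*(q + 4)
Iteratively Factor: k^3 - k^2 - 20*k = (k)*(k^2 - k - 20) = k*(k - 5)*(k + 4)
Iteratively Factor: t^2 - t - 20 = (t - 5)*(t + 4)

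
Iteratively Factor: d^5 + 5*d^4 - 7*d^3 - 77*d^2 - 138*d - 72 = (d + 2)*(d^4 + 3*d^3 - 13*d^2 - 51*d - 36) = (d + 2)*(d + 3)*(d^3 - 13*d - 12) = (d + 2)*(d + 3)^2*(d^2 - 3*d - 4) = (d + 1)*(d + 2)*(d + 3)^2*(d - 4)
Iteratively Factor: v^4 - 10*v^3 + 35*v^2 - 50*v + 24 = (v - 3)*(v^3 - 7*v^2 + 14*v - 8) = (v - 3)*(v - 2)*(v^2 - 5*v + 4) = (v - 3)*(v - 2)*(v - 1)*(v - 4)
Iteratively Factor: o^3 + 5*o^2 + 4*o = (o + 4)*(o^2 + o) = (o + 1)*(o + 4)*(o)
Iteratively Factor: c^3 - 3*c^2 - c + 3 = (c + 1)*(c^2 - 4*c + 3) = (c - 1)*(c + 1)*(c - 3)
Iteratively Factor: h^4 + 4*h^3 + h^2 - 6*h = (h - 1)*(h^3 + 5*h^2 + 6*h) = h*(h - 1)*(h^2 + 5*h + 6) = h*(h - 1)*(h + 3)*(h + 2)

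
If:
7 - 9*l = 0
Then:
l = 7/9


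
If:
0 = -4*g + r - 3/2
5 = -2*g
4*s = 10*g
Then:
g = -5/2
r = -17/2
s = -25/4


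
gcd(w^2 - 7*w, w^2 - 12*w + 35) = w - 7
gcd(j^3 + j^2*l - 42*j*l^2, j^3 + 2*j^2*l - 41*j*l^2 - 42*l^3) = j^2 + j*l - 42*l^2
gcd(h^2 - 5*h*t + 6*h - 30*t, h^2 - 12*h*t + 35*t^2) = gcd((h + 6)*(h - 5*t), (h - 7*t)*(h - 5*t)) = -h + 5*t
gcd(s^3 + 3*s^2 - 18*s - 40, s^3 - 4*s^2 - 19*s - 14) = s + 2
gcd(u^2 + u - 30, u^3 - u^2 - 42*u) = u + 6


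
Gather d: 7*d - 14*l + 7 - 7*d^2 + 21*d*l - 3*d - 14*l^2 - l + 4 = -7*d^2 + d*(21*l + 4) - 14*l^2 - 15*l + 11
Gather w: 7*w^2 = 7*w^2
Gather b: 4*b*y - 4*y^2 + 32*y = 4*b*y - 4*y^2 + 32*y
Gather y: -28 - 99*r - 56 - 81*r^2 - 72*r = -81*r^2 - 171*r - 84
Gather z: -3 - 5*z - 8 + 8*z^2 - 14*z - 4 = 8*z^2 - 19*z - 15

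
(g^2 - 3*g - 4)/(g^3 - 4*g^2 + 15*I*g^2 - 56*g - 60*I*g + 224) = (g + 1)/(g^2 + 15*I*g - 56)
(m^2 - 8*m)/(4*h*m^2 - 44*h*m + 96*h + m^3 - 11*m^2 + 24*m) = m/(4*h*m - 12*h + m^2 - 3*m)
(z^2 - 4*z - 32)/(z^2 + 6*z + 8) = (z - 8)/(z + 2)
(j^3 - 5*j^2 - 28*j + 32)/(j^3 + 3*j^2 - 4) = (j^2 - 4*j - 32)/(j^2 + 4*j + 4)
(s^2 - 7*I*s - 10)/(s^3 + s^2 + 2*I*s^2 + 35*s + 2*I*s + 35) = (s - 2*I)/(s^2 + s*(1 + 7*I) + 7*I)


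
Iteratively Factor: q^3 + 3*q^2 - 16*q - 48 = (q - 4)*(q^2 + 7*q + 12) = (q - 4)*(q + 3)*(q + 4)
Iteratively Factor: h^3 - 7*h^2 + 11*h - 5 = (h - 5)*(h^2 - 2*h + 1) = (h - 5)*(h - 1)*(h - 1)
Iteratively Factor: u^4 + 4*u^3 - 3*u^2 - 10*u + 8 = (u - 1)*(u^3 + 5*u^2 + 2*u - 8) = (u - 1)^2*(u^2 + 6*u + 8) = (u - 1)^2*(u + 4)*(u + 2)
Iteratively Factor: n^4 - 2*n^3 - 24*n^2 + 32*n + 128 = (n - 4)*(n^3 + 2*n^2 - 16*n - 32) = (n - 4)^2*(n^2 + 6*n + 8) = (n - 4)^2*(n + 2)*(n + 4)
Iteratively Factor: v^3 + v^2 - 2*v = (v - 1)*(v^2 + 2*v) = (v - 1)*(v + 2)*(v)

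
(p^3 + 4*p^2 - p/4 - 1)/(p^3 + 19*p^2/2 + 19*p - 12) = (p + 1/2)/(p + 6)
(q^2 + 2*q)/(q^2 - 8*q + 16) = q*(q + 2)/(q^2 - 8*q + 16)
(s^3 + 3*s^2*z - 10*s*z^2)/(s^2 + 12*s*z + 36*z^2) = s*(s^2 + 3*s*z - 10*z^2)/(s^2 + 12*s*z + 36*z^2)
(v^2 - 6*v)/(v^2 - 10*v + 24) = v/(v - 4)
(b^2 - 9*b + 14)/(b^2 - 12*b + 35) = (b - 2)/(b - 5)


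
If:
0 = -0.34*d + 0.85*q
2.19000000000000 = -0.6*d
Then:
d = -3.65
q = -1.46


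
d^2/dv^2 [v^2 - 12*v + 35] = 2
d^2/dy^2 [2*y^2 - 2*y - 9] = 4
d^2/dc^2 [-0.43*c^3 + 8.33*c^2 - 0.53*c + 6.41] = 16.66 - 2.58*c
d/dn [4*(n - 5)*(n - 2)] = 8*n - 28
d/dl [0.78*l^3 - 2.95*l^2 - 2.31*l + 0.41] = 2.34*l^2 - 5.9*l - 2.31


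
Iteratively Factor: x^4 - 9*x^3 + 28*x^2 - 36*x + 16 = (x - 4)*(x^3 - 5*x^2 + 8*x - 4) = (x - 4)*(x - 2)*(x^2 - 3*x + 2) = (x - 4)*(x - 2)*(x - 1)*(x - 2)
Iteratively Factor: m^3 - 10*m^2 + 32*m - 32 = (m - 4)*(m^2 - 6*m + 8) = (m - 4)*(m - 2)*(m - 4)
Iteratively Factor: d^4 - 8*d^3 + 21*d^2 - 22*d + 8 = (d - 1)*(d^3 - 7*d^2 + 14*d - 8) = (d - 2)*(d - 1)*(d^2 - 5*d + 4) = (d - 4)*(d - 2)*(d - 1)*(d - 1)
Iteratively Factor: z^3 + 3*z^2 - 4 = (z - 1)*(z^2 + 4*z + 4) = (z - 1)*(z + 2)*(z + 2)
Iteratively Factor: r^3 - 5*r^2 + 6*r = (r - 2)*(r^2 - 3*r) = r*(r - 2)*(r - 3)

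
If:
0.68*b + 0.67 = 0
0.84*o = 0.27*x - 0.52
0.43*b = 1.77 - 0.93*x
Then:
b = -0.99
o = 0.14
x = 2.36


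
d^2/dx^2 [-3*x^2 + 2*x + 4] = -6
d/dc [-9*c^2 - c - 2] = -18*c - 1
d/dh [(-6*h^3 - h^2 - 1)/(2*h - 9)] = 2*(-12*h^3 + 80*h^2 + 9*h + 1)/(4*h^2 - 36*h + 81)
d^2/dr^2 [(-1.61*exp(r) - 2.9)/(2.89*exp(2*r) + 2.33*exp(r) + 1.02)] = (-13.446881*exp(4*r) - 86.043103*exp(3*r) - 30.107442*exp(2*r) + 22.276996*exp(r) + 5.217096)*exp(r)/(24.137569*exp(6*r) + 58.381179*exp(5*r) + 72.625989*exp(4*r) + 53.859581*exp(3*r) + 25.632702*exp(2*r) + 7.272396*exp(r) + 1.061208)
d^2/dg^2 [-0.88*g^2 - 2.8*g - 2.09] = -1.76000000000000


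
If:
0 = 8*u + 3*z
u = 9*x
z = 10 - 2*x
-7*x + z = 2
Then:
No Solution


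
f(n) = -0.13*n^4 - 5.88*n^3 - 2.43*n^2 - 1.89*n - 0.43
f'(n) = -0.52*n^3 - 17.64*n^2 - 4.86*n - 1.89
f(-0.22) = -0.07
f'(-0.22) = -1.67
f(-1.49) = 15.80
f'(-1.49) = -32.09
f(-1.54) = 17.46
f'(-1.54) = -34.34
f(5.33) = -1074.80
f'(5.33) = -607.66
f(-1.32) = 10.96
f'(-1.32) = -25.01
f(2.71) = -147.44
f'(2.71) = -154.96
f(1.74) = -43.24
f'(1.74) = -66.49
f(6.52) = -1980.73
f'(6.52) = -927.59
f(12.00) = -13229.35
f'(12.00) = -3498.93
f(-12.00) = 7137.29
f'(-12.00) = -1585.17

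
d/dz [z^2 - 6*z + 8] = 2*z - 6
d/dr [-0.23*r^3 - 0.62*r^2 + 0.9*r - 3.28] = -0.69*r^2 - 1.24*r + 0.9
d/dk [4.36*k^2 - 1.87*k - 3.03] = 8.72*k - 1.87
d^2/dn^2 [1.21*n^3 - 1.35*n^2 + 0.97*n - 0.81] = 7.26*n - 2.7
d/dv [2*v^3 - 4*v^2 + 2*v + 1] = 6*v^2 - 8*v + 2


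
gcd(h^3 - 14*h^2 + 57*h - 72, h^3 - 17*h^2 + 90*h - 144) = h^2 - 11*h + 24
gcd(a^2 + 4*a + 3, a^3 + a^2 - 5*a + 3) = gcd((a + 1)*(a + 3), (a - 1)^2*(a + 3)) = a + 3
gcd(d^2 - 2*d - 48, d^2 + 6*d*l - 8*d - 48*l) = d - 8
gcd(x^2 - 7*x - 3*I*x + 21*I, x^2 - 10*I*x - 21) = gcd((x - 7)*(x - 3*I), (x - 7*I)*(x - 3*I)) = x - 3*I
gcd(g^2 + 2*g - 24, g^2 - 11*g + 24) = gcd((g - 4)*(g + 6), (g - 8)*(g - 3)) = 1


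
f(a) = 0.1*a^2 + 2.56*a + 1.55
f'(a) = 0.2*a + 2.56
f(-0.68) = -0.14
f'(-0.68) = 2.42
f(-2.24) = -3.68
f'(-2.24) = 2.11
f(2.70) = 9.19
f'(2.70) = 3.10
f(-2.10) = -3.38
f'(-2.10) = 2.14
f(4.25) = 14.24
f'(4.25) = 3.41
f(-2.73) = -4.69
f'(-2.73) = 2.01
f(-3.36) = -5.92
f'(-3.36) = 1.89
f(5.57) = 18.91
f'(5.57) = 3.67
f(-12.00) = -14.77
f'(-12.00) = 0.16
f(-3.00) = -5.23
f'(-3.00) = 1.96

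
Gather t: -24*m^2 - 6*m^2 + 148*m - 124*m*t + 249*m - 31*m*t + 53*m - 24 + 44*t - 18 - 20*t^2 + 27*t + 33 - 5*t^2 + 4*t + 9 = -30*m^2 + 450*m - 25*t^2 + t*(75 - 155*m)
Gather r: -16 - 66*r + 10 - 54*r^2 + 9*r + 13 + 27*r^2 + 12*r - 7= -27*r^2 - 45*r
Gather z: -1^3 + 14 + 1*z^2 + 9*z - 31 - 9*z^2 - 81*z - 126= -8*z^2 - 72*z - 144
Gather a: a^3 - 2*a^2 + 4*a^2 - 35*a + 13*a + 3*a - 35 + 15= a^3 + 2*a^2 - 19*a - 20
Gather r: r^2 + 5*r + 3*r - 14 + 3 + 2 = r^2 + 8*r - 9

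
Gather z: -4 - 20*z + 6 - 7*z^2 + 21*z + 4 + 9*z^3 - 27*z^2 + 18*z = 9*z^3 - 34*z^2 + 19*z + 6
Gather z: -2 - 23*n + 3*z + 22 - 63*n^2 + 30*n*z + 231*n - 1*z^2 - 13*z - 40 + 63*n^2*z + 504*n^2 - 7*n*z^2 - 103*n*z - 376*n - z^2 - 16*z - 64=441*n^2 - 168*n + z^2*(-7*n - 2) + z*(63*n^2 - 73*n - 26) - 84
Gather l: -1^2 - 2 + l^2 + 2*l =l^2 + 2*l - 3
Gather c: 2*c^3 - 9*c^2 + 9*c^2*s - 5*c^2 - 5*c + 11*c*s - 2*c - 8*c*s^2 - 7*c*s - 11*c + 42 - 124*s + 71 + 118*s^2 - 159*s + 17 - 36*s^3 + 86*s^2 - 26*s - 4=2*c^3 + c^2*(9*s - 14) + c*(-8*s^2 + 4*s - 18) - 36*s^3 + 204*s^2 - 309*s + 126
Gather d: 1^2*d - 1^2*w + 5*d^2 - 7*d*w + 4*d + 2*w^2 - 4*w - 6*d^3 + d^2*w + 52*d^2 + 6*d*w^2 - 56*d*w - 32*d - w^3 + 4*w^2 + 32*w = -6*d^3 + d^2*(w + 57) + d*(6*w^2 - 63*w - 27) - w^3 + 6*w^2 + 27*w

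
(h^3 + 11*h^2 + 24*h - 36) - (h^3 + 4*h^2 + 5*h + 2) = 7*h^2 + 19*h - 38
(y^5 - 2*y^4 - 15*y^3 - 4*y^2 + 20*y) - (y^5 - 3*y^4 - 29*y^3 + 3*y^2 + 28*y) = y^4 + 14*y^3 - 7*y^2 - 8*y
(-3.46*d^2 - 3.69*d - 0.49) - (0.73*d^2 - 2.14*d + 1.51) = -4.19*d^2 - 1.55*d - 2.0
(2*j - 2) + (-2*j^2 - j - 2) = -2*j^2 + j - 4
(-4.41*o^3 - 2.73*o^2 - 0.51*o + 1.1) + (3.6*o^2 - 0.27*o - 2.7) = -4.41*o^3 + 0.87*o^2 - 0.78*o - 1.6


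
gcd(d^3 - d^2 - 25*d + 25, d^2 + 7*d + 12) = 1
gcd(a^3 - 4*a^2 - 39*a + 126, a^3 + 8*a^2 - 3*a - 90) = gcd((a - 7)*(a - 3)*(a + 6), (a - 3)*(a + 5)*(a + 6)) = a^2 + 3*a - 18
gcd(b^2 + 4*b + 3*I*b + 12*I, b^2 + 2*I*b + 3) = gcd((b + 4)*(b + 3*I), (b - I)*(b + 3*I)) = b + 3*I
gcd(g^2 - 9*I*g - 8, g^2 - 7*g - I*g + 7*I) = g - I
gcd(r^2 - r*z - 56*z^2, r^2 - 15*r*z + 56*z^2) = -r + 8*z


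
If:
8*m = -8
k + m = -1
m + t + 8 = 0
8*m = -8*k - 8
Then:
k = 0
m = -1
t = -7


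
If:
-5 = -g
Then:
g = 5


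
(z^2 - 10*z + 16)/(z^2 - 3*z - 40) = (z - 2)/(z + 5)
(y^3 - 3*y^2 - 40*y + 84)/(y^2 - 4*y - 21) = (y^2 + 4*y - 12)/(y + 3)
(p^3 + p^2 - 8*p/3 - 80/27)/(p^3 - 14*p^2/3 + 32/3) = (p^2 - p/3 - 20/9)/(p^2 - 6*p + 8)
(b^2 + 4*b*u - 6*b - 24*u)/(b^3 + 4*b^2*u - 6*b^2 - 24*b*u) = 1/b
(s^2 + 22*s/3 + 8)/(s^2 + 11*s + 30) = (s + 4/3)/(s + 5)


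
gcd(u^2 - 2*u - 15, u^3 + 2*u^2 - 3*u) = u + 3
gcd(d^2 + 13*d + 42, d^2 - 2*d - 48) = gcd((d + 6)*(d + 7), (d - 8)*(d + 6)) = d + 6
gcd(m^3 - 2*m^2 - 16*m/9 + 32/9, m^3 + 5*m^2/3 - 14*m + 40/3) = m^2 - 10*m/3 + 8/3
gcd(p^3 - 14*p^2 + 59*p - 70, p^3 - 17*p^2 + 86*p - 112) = p^2 - 9*p + 14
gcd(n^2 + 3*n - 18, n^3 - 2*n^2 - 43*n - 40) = 1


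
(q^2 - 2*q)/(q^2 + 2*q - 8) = q/(q + 4)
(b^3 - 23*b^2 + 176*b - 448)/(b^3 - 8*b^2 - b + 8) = (b^2 - 15*b + 56)/(b^2 - 1)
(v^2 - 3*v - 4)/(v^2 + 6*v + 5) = (v - 4)/(v + 5)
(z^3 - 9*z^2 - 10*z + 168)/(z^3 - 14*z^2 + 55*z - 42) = (z + 4)/(z - 1)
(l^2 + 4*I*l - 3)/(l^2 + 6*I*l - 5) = (l + 3*I)/(l + 5*I)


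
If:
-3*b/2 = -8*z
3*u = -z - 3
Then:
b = 16*z/3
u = -z/3 - 1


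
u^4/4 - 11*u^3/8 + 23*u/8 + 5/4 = (u/4 + 1/4)*(u - 5)*(u - 2)*(u + 1/2)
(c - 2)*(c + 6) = c^2 + 4*c - 12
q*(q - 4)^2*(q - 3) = q^4 - 11*q^3 + 40*q^2 - 48*q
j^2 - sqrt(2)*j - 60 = (j - 6*sqrt(2))*(j + 5*sqrt(2))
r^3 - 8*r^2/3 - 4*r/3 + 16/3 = (r - 2)^2*(r + 4/3)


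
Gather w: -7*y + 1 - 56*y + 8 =9 - 63*y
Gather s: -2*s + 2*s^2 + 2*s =2*s^2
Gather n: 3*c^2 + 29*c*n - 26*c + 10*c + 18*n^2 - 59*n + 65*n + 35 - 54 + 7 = 3*c^2 - 16*c + 18*n^2 + n*(29*c + 6) - 12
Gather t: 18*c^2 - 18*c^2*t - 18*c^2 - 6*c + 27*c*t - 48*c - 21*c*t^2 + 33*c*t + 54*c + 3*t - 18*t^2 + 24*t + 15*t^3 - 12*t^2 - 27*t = 15*t^3 + t^2*(-21*c - 30) + t*(-18*c^2 + 60*c)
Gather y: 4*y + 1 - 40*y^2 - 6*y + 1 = -40*y^2 - 2*y + 2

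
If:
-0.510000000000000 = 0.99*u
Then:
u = -0.52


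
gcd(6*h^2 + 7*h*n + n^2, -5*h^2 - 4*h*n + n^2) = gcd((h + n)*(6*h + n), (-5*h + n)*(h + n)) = h + n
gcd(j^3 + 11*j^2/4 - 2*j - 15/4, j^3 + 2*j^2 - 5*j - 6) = j^2 + 4*j + 3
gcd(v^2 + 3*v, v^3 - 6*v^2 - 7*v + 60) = v + 3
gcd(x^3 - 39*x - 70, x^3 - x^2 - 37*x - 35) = x^2 - 2*x - 35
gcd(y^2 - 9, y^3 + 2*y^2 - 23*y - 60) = y + 3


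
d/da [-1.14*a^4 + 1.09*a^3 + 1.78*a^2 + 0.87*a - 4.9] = -4.56*a^3 + 3.27*a^2 + 3.56*a + 0.87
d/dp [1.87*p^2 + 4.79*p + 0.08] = 3.74*p + 4.79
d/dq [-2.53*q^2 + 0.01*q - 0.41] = 0.01 - 5.06*q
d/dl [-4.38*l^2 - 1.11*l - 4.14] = -8.76*l - 1.11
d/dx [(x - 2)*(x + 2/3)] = 2*x - 4/3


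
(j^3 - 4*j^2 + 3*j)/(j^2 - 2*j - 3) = j*(j - 1)/(j + 1)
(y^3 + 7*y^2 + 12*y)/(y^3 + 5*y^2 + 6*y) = (y + 4)/(y + 2)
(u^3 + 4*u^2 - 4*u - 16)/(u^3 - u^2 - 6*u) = (u^2 + 2*u - 8)/(u*(u - 3))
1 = 1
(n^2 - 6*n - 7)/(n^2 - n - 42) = (n + 1)/(n + 6)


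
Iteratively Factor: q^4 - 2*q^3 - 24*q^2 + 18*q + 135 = (q + 3)*(q^3 - 5*q^2 - 9*q + 45) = (q - 3)*(q + 3)*(q^2 - 2*q - 15) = (q - 5)*(q - 3)*(q + 3)*(q + 3)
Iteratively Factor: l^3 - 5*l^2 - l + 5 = (l + 1)*(l^2 - 6*l + 5) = (l - 5)*(l + 1)*(l - 1)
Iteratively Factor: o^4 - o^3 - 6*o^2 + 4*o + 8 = (o - 2)*(o^3 + o^2 - 4*o - 4) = (o - 2)^2*(o^2 + 3*o + 2) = (o - 2)^2*(o + 2)*(o + 1)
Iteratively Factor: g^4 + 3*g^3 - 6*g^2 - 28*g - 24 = (g + 2)*(g^3 + g^2 - 8*g - 12) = (g + 2)^2*(g^2 - g - 6) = (g + 2)^3*(g - 3)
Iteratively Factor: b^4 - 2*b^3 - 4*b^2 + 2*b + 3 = (b + 1)*(b^3 - 3*b^2 - b + 3) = (b + 1)^2*(b^2 - 4*b + 3) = (b - 3)*(b + 1)^2*(b - 1)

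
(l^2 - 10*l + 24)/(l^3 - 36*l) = (l - 4)/(l*(l + 6))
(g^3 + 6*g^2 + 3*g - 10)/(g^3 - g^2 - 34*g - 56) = (g^2 + 4*g - 5)/(g^2 - 3*g - 28)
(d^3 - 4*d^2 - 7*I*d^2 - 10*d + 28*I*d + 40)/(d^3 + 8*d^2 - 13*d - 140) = (d^2 - 7*I*d - 10)/(d^2 + 12*d + 35)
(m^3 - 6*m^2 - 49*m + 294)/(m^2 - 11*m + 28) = (m^2 + m - 42)/(m - 4)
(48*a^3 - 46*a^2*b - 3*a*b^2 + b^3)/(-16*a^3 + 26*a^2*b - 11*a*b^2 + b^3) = (-6*a - b)/(2*a - b)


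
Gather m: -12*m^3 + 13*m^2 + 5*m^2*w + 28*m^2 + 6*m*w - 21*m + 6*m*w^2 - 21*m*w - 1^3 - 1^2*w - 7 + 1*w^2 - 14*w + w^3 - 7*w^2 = -12*m^3 + m^2*(5*w + 41) + m*(6*w^2 - 15*w - 21) + w^3 - 6*w^2 - 15*w - 8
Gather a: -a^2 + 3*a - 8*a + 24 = -a^2 - 5*a + 24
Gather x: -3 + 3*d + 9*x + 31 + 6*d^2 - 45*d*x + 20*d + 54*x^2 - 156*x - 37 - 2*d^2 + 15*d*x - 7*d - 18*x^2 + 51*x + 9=4*d^2 + 16*d + 36*x^2 + x*(-30*d - 96)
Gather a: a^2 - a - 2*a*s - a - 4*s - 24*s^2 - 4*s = a^2 + a*(-2*s - 2) - 24*s^2 - 8*s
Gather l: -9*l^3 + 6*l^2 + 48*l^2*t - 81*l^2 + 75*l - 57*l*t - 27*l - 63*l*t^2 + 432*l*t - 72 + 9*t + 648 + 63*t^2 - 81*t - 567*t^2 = -9*l^3 + l^2*(48*t - 75) + l*(-63*t^2 + 375*t + 48) - 504*t^2 - 72*t + 576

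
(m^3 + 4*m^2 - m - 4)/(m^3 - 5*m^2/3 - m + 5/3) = 3*(m + 4)/(3*m - 5)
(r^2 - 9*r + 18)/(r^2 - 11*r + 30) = (r - 3)/(r - 5)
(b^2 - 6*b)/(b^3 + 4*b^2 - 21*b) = (b - 6)/(b^2 + 4*b - 21)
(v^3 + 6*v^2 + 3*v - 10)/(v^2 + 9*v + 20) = (v^2 + v - 2)/(v + 4)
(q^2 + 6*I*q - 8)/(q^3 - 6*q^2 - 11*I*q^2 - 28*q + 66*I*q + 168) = (q^2 + 6*I*q - 8)/(q^3 + q^2*(-6 - 11*I) + q*(-28 + 66*I) + 168)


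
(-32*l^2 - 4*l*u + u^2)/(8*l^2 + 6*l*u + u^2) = (-8*l + u)/(2*l + u)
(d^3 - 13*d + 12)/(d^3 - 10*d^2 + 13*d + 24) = (d^2 + 3*d - 4)/(d^2 - 7*d - 8)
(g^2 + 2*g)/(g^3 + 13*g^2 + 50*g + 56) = g/(g^2 + 11*g + 28)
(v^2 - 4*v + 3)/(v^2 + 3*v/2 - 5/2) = 2*(v - 3)/(2*v + 5)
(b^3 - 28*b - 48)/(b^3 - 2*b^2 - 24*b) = (b + 2)/b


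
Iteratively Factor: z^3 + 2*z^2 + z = (z + 1)*(z^2 + z) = z*(z + 1)*(z + 1)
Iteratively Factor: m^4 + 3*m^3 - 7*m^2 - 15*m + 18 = (m - 2)*(m^3 + 5*m^2 + 3*m - 9) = (m - 2)*(m + 3)*(m^2 + 2*m - 3) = (m - 2)*(m + 3)^2*(m - 1)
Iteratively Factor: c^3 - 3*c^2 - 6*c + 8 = (c - 4)*(c^2 + c - 2) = (c - 4)*(c + 2)*(c - 1)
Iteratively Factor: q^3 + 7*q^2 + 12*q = (q + 3)*(q^2 + 4*q) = q*(q + 3)*(q + 4)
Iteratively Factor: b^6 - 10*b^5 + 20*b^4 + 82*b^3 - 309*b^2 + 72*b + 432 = (b + 3)*(b^5 - 13*b^4 + 59*b^3 - 95*b^2 - 24*b + 144) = (b - 3)*(b + 3)*(b^4 - 10*b^3 + 29*b^2 - 8*b - 48) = (b - 4)*(b - 3)*(b + 3)*(b^3 - 6*b^2 + 5*b + 12) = (b - 4)*(b - 3)^2*(b + 3)*(b^2 - 3*b - 4) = (b - 4)*(b - 3)^2*(b + 1)*(b + 3)*(b - 4)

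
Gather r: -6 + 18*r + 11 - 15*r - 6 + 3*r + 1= 6*r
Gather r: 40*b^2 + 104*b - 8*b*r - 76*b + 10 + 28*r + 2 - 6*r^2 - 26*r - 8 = 40*b^2 + 28*b - 6*r^2 + r*(2 - 8*b) + 4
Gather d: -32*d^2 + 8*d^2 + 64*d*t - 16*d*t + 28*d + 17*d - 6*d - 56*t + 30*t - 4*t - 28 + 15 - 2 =-24*d^2 + d*(48*t + 39) - 30*t - 15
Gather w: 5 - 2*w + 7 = 12 - 2*w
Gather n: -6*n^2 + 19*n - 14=-6*n^2 + 19*n - 14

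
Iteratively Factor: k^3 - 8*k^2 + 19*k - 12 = (k - 3)*(k^2 - 5*k + 4) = (k - 4)*(k - 3)*(k - 1)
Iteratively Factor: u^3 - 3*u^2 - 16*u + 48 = (u - 3)*(u^2 - 16) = (u - 4)*(u - 3)*(u + 4)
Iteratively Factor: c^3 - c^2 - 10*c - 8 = (c + 1)*(c^2 - 2*c - 8) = (c - 4)*(c + 1)*(c + 2)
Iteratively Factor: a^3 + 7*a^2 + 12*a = (a)*(a^2 + 7*a + 12) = a*(a + 4)*(a + 3)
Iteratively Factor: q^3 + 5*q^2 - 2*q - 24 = (q + 4)*(q^2 + q - 6) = (q - 2)*(q + 4)*(q + 3)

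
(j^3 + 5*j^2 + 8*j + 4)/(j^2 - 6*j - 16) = (j^2 + 3*j + 2)/(j - 8)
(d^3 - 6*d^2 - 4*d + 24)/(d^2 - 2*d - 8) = (d^2 - 8*d + 12)/(d - 4)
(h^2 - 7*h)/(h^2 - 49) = h/(h + 7)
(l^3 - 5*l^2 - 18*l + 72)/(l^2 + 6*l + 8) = (l^2 - 9*l + 18)/(l + 2)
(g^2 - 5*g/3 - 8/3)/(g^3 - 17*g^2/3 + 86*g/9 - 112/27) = 9*(g + 1)/(9*g^2 - 27*g + 14)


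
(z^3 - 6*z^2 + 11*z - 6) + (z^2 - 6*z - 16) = z^3 - 5*z^2 + 5*z - 22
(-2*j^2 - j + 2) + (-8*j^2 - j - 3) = -10*j^2 - 2*j - 1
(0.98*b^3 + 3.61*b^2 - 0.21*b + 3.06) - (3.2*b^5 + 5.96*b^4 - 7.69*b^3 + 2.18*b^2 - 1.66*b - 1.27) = -3.2*b^5 - 5.96*b^4 + 8.67*b^3 + 1.43*b^2 + 1.45*b + 4.33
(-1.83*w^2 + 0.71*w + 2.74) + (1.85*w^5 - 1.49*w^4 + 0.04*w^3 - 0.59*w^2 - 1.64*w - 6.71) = 1.85*w^5 - 1.49*w^4 + 0.04*w^3 - 2.42*w^2 - 0.93*w - 3.97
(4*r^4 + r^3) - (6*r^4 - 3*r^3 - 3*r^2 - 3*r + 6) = -2*r^4 + 4*r^3 + 3*r^2 + 3*r - 6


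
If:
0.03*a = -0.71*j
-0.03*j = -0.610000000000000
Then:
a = -481.22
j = 20.33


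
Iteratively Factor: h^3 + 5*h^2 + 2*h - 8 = (h + 2)*(h^2 + 3*h - 4) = (h - 1)*(h + 2)*(h + 4)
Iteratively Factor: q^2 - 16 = (q - 4)*(q + 4)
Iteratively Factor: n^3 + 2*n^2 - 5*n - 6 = (n + 3)*(n^2 - n - 2) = (n + 1)*(n + 3)*(n - 2)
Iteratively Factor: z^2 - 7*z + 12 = (z - 3)*(z - 4)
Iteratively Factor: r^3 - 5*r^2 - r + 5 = (r - 1)*(r^2 - 4*r - 5) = (r - 5)*(r - 1)*(r + 1)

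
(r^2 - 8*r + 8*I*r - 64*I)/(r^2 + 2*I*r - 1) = (r^2 + 8*r*(-1 + I) - 64*I)/(r^2 + 2*I*r - 1)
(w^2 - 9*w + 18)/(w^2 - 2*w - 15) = (-w^2 + 9*w - 18)/(-w^2 + 2*w + 15)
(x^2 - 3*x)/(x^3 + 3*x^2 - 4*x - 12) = x*(x - 3)/(x^3 + 3*x^2 - 4*x - 12)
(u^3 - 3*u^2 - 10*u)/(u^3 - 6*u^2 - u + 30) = u/(u - 3)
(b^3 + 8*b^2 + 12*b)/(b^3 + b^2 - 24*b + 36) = b*(b + 2)/(b^2 - 5*b + 6)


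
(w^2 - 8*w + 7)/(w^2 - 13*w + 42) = (w - 1)/(w - 6)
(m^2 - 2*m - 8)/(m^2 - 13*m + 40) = (m^2 - 2*m - 8)/(m^2 - 13*m + 40)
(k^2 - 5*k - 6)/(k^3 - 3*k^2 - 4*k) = (k - 6)/(k*(k - 4))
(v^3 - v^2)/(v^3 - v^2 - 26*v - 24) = v^2*(1 - v)/(-v^3 + v^2 + 26*v + 24)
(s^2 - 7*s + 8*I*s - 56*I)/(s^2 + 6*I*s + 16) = (s - 7)/(s - 2*I)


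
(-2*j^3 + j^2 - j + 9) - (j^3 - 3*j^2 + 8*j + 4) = -3*j^3 + 4*j^2 - 9*j + 5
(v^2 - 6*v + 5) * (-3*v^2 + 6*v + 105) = -3*v^4 + 24*v^3 + 54*v^2 - 600*v + 525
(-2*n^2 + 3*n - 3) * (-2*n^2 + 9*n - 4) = 4*n^4 - 24*n^3 + 41*n^2 - 39*n + 12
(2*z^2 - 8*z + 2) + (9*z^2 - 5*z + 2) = 11*z^2 - 13*z + 4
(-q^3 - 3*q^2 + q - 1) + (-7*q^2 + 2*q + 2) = -q^3 - 10*q^2 + 3*q + 1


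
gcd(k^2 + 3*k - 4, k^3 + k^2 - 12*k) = k + 4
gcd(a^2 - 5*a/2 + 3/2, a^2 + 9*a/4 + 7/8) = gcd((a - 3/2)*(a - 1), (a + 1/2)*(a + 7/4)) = 1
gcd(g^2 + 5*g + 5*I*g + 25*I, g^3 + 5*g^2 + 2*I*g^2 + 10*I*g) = g + 5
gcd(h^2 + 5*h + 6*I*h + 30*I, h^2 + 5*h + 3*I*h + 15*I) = h + 5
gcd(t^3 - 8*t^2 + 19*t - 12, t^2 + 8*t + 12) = 1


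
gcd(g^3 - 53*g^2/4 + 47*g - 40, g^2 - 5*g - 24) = g - 8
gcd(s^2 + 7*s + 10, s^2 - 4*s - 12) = s + 2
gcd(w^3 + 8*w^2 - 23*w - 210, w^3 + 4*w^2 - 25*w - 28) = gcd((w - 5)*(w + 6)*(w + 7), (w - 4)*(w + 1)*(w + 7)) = w + 7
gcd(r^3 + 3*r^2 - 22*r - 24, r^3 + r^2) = r + 1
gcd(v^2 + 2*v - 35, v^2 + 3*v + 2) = 1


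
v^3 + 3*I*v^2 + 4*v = v*(v - I)*(v + 4*I)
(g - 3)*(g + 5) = g^2 + 2*g - 15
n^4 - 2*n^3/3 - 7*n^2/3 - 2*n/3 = n*(n - 2)*(n + 1/3)*(n + 1)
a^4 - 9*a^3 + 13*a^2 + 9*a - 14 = (a - 7)*(a - 2)*(a - 1)*(a + 1)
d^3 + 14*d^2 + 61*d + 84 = (d + 3)*(d + 4)*(d + 7)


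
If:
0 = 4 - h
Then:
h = 4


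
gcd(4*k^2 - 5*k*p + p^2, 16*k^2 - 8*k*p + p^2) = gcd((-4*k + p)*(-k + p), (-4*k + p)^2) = -4*k + p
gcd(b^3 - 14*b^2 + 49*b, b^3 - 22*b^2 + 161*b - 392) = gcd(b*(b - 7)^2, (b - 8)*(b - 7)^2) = b^2 - 14*b + 49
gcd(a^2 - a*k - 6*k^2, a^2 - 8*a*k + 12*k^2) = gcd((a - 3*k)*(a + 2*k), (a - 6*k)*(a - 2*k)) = 1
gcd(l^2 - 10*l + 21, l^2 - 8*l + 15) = l - 3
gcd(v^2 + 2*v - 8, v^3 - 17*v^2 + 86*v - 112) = v - 2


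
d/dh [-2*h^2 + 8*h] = 8 - 4*h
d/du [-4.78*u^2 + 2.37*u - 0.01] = 2.37 - 9.56*u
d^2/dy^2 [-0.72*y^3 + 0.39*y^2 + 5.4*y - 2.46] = 0.78 - 4.32*y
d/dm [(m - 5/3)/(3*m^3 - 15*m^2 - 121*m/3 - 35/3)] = 2*(-27*m^3 + 135*m^2 - 225*m - 355)/(81*m^6 - 810*m^5 - 153*m^4 + 10260*m^3 + 17791*m^2 + 8470*m + 1225)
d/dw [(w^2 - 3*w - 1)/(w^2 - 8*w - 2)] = (-5*w^2 - 2*w - 2)/(w^4 - 16*w^3 + 60*w^2 + 32*w + 4)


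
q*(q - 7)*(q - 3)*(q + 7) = q^4 - 3*q^3 - 49*q^2 + 147*q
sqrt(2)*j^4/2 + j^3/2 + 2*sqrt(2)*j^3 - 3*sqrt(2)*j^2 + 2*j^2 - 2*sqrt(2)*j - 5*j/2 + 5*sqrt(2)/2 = (j - 1)*(j + 5)*(j - sqrt(2)/2)*(sqrt(2)*j/2 + 1)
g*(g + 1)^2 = g^3 + 2*g^2 + g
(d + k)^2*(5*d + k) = 5*d^3 + 11*d^2*k + 7*d*k^2 + k^3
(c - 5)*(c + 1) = c^2 - 4*c - 5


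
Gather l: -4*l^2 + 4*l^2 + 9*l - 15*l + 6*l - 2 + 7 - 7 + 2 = 0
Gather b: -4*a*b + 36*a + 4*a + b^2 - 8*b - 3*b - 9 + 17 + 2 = 40*a + b^2 + b*(-4*a - 11) + 10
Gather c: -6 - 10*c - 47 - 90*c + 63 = 10 - 100*c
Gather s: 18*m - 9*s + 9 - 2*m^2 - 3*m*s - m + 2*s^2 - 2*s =-2*m^2 + 17*m + 2*s^2 + s*(-3*m - 11) + 9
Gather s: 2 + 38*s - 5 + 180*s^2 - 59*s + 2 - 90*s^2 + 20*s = 90*s^2 - s - 1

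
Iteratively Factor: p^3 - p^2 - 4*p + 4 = (p - 2)*(p^2 + p - 2) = (p - 2)*(p - 1)*(p + 2)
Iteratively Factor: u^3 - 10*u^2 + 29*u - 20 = (u - 5)*(u^2 - 5*u + 4) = (u - 5)*(u - 4)*(u - 1)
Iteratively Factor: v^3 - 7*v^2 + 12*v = (v)*(v^2 - 7*v + 12) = v*(v - 3)*(v - 4)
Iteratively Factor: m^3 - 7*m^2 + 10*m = (m - 2)*(m^2 - 5*m) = m*(m - 2)*(m - 5)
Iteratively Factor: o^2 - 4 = (o + 2)*(o - 2)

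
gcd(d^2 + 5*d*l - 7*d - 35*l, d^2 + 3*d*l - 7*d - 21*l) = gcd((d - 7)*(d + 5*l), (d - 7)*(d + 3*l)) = d - 7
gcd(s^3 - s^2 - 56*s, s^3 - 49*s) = s^2 + 7*s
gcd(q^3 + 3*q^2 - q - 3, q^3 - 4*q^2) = 1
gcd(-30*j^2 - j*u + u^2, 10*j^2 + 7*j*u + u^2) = 5*j + u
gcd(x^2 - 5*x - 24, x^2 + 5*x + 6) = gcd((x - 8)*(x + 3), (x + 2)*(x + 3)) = x + 3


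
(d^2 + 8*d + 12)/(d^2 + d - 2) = (d + 6)/(d - 1)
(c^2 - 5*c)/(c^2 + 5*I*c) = (c - 5)/(c + 5*I)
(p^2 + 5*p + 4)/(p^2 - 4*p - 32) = (p + 1)/(p - 8)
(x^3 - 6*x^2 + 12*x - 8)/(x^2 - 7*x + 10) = (x^2 - 4*x + 4)/(x - 5)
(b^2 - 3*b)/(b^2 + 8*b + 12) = b*(b - 3)/(b^2 + 8*b + 12)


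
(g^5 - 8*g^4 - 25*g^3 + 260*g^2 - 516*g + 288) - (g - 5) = g^5 - 8*g^4 - 25*g^3 + 260*g^2 - 517*g + 293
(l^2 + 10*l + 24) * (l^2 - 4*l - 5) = l^4 + 6*l^3 - 21*l^2 - 146*l - 120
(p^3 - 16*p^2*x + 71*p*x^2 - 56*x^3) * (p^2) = p^5 - 16*p^4*x + 71*p^3*x^2 - 56*p^2*x^3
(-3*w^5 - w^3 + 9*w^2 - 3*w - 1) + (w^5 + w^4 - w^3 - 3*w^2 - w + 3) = -2*w^5 + w^4 - 2*w^3 + 6*w^2 - 4*w + 2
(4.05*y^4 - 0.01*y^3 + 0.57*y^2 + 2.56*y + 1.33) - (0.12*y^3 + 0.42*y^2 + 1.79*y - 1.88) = 4.05*y^4 - 0.13*y^3 + 0.15*y^2 + 0.77*y + 3.21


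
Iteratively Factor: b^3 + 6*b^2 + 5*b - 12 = (b + 4)*(b^2 + 2*b - 3) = (b + 3)*(b + 4)*(b - 1)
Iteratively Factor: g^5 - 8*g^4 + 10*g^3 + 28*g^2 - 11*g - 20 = (g + 1)*(g^4 - 9*g^3 + 19*g^2 + 9*g - 20) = (g - 5)*(g + 1)*(g^3 - 4*g^2 - g + 4) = (g - 5)*(g + 1)^2*(g^2 - 5*g + 4) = (g - 5)*(g - 1)*(g + 1)^2*(g - 4)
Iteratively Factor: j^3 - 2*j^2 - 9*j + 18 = (j + 3)*(j^2 - 5*j + 6) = (j - 2)*(j + 3)*(j - 3)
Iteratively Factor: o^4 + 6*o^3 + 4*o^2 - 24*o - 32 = (o + 2)*(o^3 + 4*o^2 - 4*o - 16) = (o + 2)^2*(o^2 + 2*o - 8) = (o + 2)^2*(o + 4)*(o - 2)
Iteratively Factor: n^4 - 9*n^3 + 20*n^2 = (n - 4)*(n^3 - 5*n^2) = n*(n - 4)*(n^2 - 5*n) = n^2*(n - 4)*(n - 5)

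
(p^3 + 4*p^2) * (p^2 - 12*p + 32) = p^5 - 8*p^4 - 16*p^3 + 128*p^2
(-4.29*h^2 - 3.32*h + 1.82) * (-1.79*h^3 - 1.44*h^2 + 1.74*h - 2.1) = 7.6791*h^5 + 12.1204*h^4 - 5.9416*h^3 + 0.611400000000001*h^2 + 10.1388*h - 3.822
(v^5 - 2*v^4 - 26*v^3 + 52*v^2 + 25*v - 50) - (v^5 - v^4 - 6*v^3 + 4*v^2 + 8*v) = -v^4 - 20*v^3 + 48*v^2 + 17*v - 50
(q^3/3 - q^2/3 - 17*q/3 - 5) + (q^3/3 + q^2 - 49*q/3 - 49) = 2*q^3/3 + 2*q^2/3 - 22*q - 54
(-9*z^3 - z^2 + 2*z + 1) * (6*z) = -54*z^4 - 6*z^3 + 12*z^2 + 6*z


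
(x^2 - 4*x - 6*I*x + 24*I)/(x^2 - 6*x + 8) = (x - 6*I)/(x - 2)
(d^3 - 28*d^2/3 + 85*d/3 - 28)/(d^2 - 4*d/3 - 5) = (3*d^2 - 19*d + 28)/(3*d + 5)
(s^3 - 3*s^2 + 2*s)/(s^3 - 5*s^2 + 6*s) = (s - 1)/(s - 3)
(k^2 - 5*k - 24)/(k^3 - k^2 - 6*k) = (-k^2 + 5*k + 24)/(k*(-k^2 + k + 6))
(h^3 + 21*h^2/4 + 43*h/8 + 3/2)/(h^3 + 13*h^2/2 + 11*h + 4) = (h + 3/4)/(h + 2)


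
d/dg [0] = 0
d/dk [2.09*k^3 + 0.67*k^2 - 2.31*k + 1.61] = 6.27*k^2 + 1.34*k - 2.31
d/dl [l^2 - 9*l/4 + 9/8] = 2*l - 9/4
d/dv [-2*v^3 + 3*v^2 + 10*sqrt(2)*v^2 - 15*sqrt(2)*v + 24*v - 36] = -6*v^2 + 6*v + 20*sqrt(2)*v - 15*sqrt(2) + 24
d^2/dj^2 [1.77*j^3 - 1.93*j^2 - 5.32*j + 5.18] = 10.62*j - 3.86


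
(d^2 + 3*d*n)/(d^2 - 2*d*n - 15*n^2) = d/(d - 5*n)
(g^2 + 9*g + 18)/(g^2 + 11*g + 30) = (g + 3)/(g + 5)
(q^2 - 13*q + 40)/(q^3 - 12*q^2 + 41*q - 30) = (q - 8)/(q^2 - 7*q + 6)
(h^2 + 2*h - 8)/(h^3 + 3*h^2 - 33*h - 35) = (h^2 + 2*h - 8)/(h^3 + 3*h^2 - 33*h - 35)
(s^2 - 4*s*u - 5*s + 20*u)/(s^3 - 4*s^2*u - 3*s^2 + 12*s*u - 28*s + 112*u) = (s - 5)/(s^2 - 3*s - 28)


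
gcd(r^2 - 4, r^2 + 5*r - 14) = r - 2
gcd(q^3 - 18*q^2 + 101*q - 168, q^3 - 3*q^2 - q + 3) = q - 3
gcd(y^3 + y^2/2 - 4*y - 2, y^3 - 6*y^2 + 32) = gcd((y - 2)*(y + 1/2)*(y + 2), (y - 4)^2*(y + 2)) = y + 2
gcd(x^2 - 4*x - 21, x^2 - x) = 1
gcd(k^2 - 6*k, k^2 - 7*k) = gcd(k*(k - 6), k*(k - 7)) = k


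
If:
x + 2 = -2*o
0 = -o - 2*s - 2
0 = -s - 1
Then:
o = 0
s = -1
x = -2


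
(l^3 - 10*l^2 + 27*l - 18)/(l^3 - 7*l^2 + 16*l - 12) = (l^2 - 7*l + 6)/(l^2 - 4*l + 4)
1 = 1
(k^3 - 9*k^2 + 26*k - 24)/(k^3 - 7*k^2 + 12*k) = (k - 2)/k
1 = 1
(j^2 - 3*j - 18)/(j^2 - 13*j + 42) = (j + 3)/(j - 7)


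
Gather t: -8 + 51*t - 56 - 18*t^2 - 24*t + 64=-18*t^2 + 27*t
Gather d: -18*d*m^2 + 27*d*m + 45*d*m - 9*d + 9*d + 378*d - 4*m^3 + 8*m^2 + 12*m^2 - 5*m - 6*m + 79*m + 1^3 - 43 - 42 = d*(-18*m^2 + 72*m + 378) - 4*m^3 + 20*m^2 + 68*m - 84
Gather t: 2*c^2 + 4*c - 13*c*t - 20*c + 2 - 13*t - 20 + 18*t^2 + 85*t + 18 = 2*c^2 - 16*c + 18*t^2 + t*(72 - 13*c)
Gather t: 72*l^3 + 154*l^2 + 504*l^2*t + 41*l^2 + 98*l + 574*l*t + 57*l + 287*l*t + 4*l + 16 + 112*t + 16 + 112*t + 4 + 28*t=72*l^3 + 195*l^2 + 159*l + t*(504*l^2 + 861*l + 252) + 36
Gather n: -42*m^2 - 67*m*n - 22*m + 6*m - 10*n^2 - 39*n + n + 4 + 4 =-42*m^2 - 16*m - 10*n^2 + n*(-67*m - 38) + 8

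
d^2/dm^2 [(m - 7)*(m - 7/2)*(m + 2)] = 6*m - 17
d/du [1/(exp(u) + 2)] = -exp(u)/(exp(u) + 2)^2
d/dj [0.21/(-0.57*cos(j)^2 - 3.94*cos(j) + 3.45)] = -(0.2394*cos(j) + 0.8274)*sin(j)/(0.57*cos(j)^2 + 3.94*cos(j) - 3.45)^2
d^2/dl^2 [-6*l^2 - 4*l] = -12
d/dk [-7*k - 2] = -7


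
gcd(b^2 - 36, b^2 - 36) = b^2 - 36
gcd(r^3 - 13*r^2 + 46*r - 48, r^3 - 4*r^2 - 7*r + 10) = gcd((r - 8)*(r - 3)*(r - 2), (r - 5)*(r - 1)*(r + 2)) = 1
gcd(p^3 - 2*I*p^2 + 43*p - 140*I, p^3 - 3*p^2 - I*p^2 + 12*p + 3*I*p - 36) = p - 4*I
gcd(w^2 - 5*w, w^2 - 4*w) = w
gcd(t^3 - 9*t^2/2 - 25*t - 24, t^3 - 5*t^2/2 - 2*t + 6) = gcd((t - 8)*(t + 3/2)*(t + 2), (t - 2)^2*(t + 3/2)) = t + 3/2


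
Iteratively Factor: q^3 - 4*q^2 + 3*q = (q - 1)*(q^2 - 3*q) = q*(q - 1)*(q - 3)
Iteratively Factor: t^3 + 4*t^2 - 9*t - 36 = (t + 3)*(t^2 + t - 12) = (t - 3)*(t + 3)*(t + 4)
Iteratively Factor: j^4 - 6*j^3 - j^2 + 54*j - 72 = (j - 4)*(j^3 - 2*j^2 - 9*j + 18) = (j - 4)*(j - 2)*(j^2 - 9) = (j - 4)*(j - 2)*(j + 3)*(j - 3)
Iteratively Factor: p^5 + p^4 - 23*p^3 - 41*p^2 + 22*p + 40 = (p + 4)*(p^4 - 3*p^3 - 11*p^2 + 3*p + 10) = (p - 5)*(p + 4)*(p^3 + 2*p^2 - p - 2) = (p - 5)*(p + 1)*(p + 4)*(p^2 + p - 2) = (p - 5)*(p - 1)*(p + 1)*(p + 4)*(p + 2)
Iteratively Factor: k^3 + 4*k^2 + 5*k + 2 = (k + 2)*(k^2 + 2*k + 1) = (k + 1)*(k + 2)*(k + 1)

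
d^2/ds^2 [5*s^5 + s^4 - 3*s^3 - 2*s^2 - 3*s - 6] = 100*s^3 + 12*s^2 - 18*s - 4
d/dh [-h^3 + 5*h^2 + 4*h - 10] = -3*h^2 + 10*h + 4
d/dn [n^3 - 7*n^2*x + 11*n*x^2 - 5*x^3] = 3*n^2 - 14*n*x + 11*x^2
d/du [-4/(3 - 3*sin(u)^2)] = -8*sin(u)/(3*cos(u)^3)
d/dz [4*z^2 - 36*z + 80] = 8*z - 36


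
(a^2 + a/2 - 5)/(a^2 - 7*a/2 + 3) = (2*a + 5)/(2*a - 3)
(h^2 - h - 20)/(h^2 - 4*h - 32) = (h - 5)/(h - 8)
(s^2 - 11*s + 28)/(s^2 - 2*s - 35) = (s - 4)/(s + 5)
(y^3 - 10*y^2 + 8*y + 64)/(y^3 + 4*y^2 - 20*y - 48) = (y - 8)/(y + 6)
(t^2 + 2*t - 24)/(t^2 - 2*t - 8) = (t + 6)/(t + 2)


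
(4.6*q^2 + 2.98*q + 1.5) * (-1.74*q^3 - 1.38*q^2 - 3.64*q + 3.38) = -8.004*q^5 - 11.5332*q^4 - 23.4664*q^3 + 2.6308*q^2 + 4.6124*q + 5.07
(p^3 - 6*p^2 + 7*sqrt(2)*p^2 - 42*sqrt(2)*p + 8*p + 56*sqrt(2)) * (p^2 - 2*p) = p^5 - 8*p^4 + 7*sqrt(2)*p^4 - 56*sqrt(2)*p^3 + 20*p^3 - 16*p^2 + 140*sqrt(2)*p^2 - 112*sqrt(2)*p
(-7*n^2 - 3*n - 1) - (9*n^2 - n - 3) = -16*n^2 - 2*n + 2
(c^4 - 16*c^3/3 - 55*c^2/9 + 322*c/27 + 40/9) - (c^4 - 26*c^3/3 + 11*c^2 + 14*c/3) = 10*c^3/3 - 154*c^2/9 + 196*c/27 + 40/9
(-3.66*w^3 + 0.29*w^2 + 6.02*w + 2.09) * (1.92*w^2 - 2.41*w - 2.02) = -7.0272*w^5 + 9.3774*w^4 + 18.2527*w^3 - 11.0812*w^2 - 17.1973*w - 4.2218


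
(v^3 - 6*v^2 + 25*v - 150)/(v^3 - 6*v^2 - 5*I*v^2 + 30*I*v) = (v + 5*I)/v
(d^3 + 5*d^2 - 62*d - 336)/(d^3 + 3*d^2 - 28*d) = (d^2 - 2*d - 48)/(d*(d - 4))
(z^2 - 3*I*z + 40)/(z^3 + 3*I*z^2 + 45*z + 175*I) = (z - 8*I)/(z^2 - 2*I*z + 35)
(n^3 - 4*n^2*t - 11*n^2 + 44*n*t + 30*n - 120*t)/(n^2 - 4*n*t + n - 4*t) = (n^2 - 11*n + 30)/(n + 1)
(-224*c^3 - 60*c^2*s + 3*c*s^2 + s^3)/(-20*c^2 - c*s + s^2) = (-56*c^2 - c*s + s^2)/(-5*c + s)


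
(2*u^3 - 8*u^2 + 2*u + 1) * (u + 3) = 2*u^4 - 2*u^3 - 22*u^2 + 7*u + 3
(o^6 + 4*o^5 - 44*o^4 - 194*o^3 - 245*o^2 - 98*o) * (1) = o^6 + 4*o^5 - 44*o^4 - 194*o^3 - 245*o^2 - 98*o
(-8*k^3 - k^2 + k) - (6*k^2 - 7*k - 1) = -8*k^3 - 7*k^2 + 8*k + 1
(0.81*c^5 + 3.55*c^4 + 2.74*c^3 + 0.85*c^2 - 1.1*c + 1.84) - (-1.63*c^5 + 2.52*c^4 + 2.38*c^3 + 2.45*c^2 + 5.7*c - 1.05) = 2.44*c^5 + 1.03*c^4 + 0.36*c^3 - 1.6*c^2 - 6.8*c + 2.89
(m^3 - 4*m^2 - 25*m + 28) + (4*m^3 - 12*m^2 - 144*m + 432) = 5*m^3 - 16*m^2 - 169*m + 460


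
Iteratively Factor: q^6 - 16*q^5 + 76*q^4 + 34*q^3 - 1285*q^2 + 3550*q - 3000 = (q + 4)*(q^5 - 20*q^4 + 156*q^3 - 590*q^2 + 1075*q - 750) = (q - 5)*(q + 4)*(q^4 - 15*q^3 + 81*q^2 - 185*q + 150) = (q - 5)^2*(q + 4)*(q^3 - 10*q^2 + 31*q - 30) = (q - 5)^2*(q - 2)*(q + 4)*(q^2 - 8*q + 15) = (q - 5)^3*(q - 2)*(q + 4)*(q - 3)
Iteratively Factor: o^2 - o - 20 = (o - 5)*(o + 4)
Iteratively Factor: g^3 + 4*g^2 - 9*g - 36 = (g + 3)*(g^2 + g - 12) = (g + 3)*(g + 4)*(g - 3)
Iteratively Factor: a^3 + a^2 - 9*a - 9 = (a + 3)*(a^2 - 2*a - 3) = (a + 1)*(a + 3)*(a - 3)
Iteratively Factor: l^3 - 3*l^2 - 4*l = (l)*(l^2 - 3*l - 4) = l*(l + 1)*(l - 4)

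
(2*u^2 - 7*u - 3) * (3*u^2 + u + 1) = 6*u^4 - 19*u^3 - 14*u^2 - 10*u - 3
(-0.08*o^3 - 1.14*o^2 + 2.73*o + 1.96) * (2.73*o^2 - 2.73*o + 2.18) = -0.2184*o^5 - 2.8938*o^4 + 10.3907*o^3 - 4.5873*o^2 + 0.600600000000001*o + 4.2728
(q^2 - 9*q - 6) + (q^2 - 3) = 2*q^2 - 9*q - 9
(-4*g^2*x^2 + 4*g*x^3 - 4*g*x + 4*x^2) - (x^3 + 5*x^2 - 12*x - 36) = -4*g^2*x^2 + 4*g*x^3 - 4*g*x - x^3 - x^2 + 12*x + 36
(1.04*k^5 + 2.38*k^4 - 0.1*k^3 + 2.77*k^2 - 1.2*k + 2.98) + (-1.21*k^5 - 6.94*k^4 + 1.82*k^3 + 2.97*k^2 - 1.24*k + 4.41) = -0.17*k^5 - 4.56*k^4 + 1.72*k^3 + 5.74*k^2 - 2.44*k + 7.39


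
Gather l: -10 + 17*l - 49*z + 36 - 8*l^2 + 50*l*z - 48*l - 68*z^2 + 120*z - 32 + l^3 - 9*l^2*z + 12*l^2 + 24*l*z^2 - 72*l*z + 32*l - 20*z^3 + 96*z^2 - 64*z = l^3 + l^2*(4 - 9*z) + l*(24*z^2 - 22*z + 1) - 20*z^3 + 28*z^2 + 7*z - 6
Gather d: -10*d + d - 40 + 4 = -9*d - 36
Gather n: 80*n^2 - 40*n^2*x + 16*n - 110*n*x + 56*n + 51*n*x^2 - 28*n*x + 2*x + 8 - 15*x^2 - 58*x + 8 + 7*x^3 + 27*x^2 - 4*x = n^2*(80 - 40*x) + n*(51*x^2 - 138*x + 72) + 7*x^3 + 12*x^2 - 60*x + 16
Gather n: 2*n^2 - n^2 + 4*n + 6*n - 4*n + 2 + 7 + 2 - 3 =n^2 + 6*n + 8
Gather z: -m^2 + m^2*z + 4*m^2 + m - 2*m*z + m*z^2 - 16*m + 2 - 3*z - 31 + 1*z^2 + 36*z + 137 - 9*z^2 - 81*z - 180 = 3*m^2 - 15*m + z^2*(m - 8) + z*(m^2 - 2*m - 48) - 72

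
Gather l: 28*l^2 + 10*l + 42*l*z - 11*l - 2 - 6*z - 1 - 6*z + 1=28*l^2 + l*(42*z - 1) - 12*z - 2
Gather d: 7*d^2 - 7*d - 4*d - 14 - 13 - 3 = 7*d^2 - 11*d - 30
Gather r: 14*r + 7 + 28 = 14*r + 35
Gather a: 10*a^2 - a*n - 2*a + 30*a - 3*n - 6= 10*a^2 + a*(28 - n) - 3*n - 6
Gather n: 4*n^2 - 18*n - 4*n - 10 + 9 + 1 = 4*n^2 - 22*n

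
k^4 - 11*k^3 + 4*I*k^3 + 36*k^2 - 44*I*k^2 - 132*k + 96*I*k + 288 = (k - 8)*(k - 3)*(k - 2*I)*(k + 6*I)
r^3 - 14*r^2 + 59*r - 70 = (r - 7)*(r - 5)*(r - 2)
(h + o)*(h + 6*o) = h^2 + 7*h*o + 6*o^2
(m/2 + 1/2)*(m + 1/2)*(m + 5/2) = m^3/2 + 2*m^2 + 17*m/8 + 5/8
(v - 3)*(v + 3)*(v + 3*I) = v^3 + 3*I*v^2 - 9*v - 27*I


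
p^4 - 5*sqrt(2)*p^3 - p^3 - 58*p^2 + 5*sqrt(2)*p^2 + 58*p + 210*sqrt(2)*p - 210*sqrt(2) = (p - 1)*(p - 7*sqrt(2))*(p - 3*sqrt(2))*(p + 5*sqrt(2))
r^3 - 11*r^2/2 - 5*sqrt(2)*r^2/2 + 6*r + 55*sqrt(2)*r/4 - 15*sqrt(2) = (r - 4)*(r - 3/2)*(r - 5*sqrt(2)/2)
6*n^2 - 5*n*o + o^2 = (-3*n + o)*(-2*n + o)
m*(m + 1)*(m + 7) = m^3 + 8*m^2 + 7*m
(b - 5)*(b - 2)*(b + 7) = b^3 - 39*b + 70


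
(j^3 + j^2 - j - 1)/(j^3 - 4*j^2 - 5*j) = (j^2 - 1)/(j*(j - 5))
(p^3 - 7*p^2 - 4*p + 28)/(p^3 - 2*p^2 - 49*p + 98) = (p + 2)/(p + 7)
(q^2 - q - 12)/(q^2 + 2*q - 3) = (q - 4)/(q - 1)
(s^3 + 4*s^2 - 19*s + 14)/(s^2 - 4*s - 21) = (-s^3 - 4*s^2 + 19*s - 14)/(-s^2 + 4*s + 21)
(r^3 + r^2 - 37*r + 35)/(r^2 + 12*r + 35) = (r^2 - 6*r + 5)/(r + 5)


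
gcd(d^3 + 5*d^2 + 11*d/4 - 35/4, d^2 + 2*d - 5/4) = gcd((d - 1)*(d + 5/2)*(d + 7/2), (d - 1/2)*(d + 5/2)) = d + 5/2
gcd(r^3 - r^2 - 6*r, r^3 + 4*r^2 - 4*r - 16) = r + 2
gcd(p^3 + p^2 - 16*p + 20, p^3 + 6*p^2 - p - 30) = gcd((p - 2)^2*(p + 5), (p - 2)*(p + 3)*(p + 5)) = p^2 + 3*p - 10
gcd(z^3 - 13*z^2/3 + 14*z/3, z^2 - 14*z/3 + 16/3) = z - 2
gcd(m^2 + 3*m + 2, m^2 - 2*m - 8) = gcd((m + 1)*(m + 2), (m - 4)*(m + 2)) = m + 2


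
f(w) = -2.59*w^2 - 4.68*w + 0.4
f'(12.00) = -66.84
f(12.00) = -428.72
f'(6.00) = -35.76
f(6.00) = -120.92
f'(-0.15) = -3.90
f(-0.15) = 1.04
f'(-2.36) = 7.54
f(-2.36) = -2.98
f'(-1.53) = 3.25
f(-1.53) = 1.50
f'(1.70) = -13.49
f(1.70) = -15.04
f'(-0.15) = -3.90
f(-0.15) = 1.04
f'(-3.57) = 13.81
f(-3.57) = -15.90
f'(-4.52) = 18.73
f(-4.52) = -31.36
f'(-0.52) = -1.99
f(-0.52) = 2.13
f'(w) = -5.18*w - 4.68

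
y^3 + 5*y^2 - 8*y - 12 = (y - 2)*(y + 1)*(y + 6)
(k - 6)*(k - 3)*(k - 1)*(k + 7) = k^4 - 3*k^3 - 43*k^2 + 171*k - 126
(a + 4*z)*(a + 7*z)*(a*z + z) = a^3*z + 11*a^2*z^2 + a^2*z + 28*a*z^3 + 11*a*z^2 + 28*z^3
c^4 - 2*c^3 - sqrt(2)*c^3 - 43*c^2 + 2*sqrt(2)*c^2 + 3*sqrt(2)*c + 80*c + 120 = (c - 3)*(c + 1)*(c - 5*sqrt(2))*(c + 4*sqrt(2))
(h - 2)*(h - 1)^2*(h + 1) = h^4 - 3*h^3 + h^2 + 3*h - 2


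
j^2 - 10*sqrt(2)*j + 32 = (j - 8*sqrt(2))*(j - 2*sqrt(2))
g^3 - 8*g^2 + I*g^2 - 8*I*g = g*(g - 8)*(g + I)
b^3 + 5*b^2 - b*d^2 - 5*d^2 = (b + 5)*(b - d)*(b + d)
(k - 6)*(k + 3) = k^2 - 3*k - 18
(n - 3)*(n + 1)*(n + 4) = n^3 + 2*n^2 - 11*n - 12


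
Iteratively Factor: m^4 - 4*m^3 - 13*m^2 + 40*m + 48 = (m + 3)*(m^3 - 7*m^2 + 8*m + 16) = (m + 1)*(m + 3)*(m^2 - 8*m + 16) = (m - 4)*(m + 1)*(m + 3)*(m - 4)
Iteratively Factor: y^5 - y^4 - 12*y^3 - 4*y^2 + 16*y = (y)*(y^4 - y^3 - 12*y^2 - 4*y + 16) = y*(y + 2)*(y^3 - 3*y^2 - 6*y + 8) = y*(y - 4)*(y + 2)*(y^2 + y - 2) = y*(y - 4)*(y - 1)*(y + 2)*(y + 2)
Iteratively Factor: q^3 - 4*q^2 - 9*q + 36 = (q - 4)*(q^2 - 9) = (q - 4)*(q + 3)*(q - 3)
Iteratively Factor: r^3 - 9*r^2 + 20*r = (r - 4)*(r^2 - 5*r) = (r - 5)*(r - 4)*(r)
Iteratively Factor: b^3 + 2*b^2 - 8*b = (b)*(b^2 + 2*b - 8) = b*(b + 4)*(b - 2)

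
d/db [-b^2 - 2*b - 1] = -2*b - 2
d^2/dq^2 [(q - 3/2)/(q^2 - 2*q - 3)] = ((7 - 6*q)*(-q^2 + 2*q + 3) + (12 - 8*q)*(q - 1)^2)/(-q^2 + 2*q + 3)^3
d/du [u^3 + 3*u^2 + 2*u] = 3*u^2 + 6*u + 2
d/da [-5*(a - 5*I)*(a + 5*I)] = -10*a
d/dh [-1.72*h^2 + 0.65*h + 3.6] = 0.65 - 3.44*h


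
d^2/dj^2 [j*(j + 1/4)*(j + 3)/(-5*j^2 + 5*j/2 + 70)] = 14*(-19*j^3 - 180*j^2 - 708*j - 722)/(5*(8*j^6 - 12*j^5 - 330*j^4 + 335*j^3 + 4620*j^2 - 2352*j - 21952))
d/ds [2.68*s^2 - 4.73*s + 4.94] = 5.36*s - 4.73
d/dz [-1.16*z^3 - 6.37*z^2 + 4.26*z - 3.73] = -3.48*z^2 - 12.74*z + 4.26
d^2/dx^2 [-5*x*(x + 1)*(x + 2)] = -30*x - 30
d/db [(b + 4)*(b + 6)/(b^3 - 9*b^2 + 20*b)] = (-b^4 - 20*b^3 + 38*b^2 + 432*b - 480)/(b^2*(b^4 - 18*b^3 + 121*b^2 - 360*b + 400))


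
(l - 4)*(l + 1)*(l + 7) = l^3 + 4*l^2 - 25*l - 28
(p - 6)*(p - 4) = p^2 - 10*p + 24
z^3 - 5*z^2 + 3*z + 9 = (z - 3)^2*(z + 1)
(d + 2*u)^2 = d^2 + 4*d*u + 4*u^2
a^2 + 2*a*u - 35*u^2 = (a - 5*u)*(a + 7*u)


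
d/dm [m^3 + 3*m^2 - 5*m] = 3*m^2 + 6*m - 5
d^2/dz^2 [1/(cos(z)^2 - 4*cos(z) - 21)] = (4*sin(z)^4 - 102*sin(z)^2 - 69*cos(z) - 3*cos(3*z) + 24)/(sin(z)^2 + 4*cos(z) + 20)^3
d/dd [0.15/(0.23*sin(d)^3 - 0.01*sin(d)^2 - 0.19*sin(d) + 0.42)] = (-0.1035*sin(d)^2 + 0.003*sin(d) + 0.0285)*cos(d)/(0.23*sin(d)^3 - 0.01*sin(d)^2 - 0.19*sin(d) + 0.42)^2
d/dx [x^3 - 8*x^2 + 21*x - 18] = 3*x^2 - 16*x + 21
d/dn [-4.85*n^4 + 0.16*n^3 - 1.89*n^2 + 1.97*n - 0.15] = -19.4*n^3 + 0.48*n^2 - 3.78*n + 1.97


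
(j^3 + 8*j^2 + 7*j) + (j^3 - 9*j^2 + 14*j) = 2*j^3 - j^2 + 21*j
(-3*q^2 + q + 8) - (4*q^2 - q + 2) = -7*q^2 + 2*q + 6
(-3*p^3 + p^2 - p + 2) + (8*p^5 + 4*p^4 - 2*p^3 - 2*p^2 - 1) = 8*p^5 + 4*p^4 - 5*p^3 - p^2 - p + 1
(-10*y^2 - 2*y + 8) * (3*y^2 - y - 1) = -30*y^4 + 4*y^3 + 36*y^2 - 6*y - 8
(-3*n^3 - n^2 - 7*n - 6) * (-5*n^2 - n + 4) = 15*n^5 + 8*n^4 + 24*n^3 + 33*n^2 - 22*n - 24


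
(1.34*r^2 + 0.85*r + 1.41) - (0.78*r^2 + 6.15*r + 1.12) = 0.56*r^2 - 5.3*r + 0.29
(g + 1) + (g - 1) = 2*g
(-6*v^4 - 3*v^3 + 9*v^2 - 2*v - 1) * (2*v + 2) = -12*v^5 - 18*v^4 + 12*v^3 + 14*v^2 - 6*v - 2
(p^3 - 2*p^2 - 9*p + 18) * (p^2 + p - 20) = p^5 - p^4 - 31*p^3 + 49*p^2 + 198*p - 360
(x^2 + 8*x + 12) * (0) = 0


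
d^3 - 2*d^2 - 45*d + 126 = (d - 6)*(d - 3)*(d + 7)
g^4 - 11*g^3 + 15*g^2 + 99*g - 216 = (g - 8)*(g - 3)^2*(g + 3)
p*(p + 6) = p^2 + 6*p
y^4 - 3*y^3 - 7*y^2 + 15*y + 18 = (y - 3)^2*(y + 1)*(y + 2)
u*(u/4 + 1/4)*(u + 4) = u^3/4 + 5*u^2/4 + u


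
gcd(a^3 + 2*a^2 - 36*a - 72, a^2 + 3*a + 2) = a + 2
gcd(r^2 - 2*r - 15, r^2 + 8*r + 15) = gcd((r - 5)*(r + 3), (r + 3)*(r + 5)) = r + 3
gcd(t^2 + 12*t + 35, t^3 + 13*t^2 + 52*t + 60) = t + 5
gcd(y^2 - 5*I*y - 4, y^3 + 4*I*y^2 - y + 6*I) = y - I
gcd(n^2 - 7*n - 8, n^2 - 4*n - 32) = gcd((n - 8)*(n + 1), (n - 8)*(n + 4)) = n - 8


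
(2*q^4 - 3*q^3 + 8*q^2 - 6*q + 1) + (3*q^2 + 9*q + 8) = 2*q^4 - 3*q^3 + 11*q^2 + 3*q + 9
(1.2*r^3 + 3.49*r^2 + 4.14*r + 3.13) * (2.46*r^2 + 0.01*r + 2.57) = 2.952*r^5 + 8.5974*r^4 + 13.3033*r^3 + 16.7105*r^2 + 10.6711*r + 8.0441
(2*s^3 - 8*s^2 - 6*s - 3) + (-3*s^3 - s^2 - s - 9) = -s^3 - 9*s^2 - 7*s - 12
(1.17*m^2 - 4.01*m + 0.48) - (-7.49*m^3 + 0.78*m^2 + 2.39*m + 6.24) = 7.49*m^3 + 0.39*m^2 - 6.4*m - 5.76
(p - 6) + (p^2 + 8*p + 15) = p^2 + 9*p + 9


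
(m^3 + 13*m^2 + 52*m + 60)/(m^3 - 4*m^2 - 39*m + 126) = (m^2 + 7*m + 10)/(m^2 - 10*m + 21)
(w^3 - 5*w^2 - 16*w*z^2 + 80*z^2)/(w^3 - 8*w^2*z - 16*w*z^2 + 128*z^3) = (5 - w)/(-w + 8*z)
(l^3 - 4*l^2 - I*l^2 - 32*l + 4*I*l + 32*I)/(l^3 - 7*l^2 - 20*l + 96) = (l - I)/(l - 3)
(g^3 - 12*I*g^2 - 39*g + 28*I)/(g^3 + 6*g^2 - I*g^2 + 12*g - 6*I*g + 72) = (g^2 - 8*I*g - 7)/(g^2 + 3*g*(2 + I) + 18*I)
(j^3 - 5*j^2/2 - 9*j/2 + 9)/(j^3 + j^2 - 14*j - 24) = (j^2 - 9*j/2 + 9/2)/(j^2 - j - 12)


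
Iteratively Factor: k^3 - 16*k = (k)*(k^2 - 16) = k*(k + 4)*(k - 4)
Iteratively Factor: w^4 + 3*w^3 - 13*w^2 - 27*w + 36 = (w + 4)*(w^3 - w^2 - 9*w + 9) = (w + 3)*(w + 4)*(w^2 - 4*w + 3) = (w - 3)*(w + 3)*(w + 4)*(w - 1)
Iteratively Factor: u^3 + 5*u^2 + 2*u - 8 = (u + 4)*(u^2 + u - 2) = (u + 2)*(u + 4)*(u - 1)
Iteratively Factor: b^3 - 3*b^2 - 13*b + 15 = (b - 5)*(b^2 + 2*b - 3) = (b - 5)*(b - 1)*(b + 3)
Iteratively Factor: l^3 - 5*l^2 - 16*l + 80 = (l + 4)*(l^2 - 9*l + 20) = (l - 5)*(l + 4)*(l - 4)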